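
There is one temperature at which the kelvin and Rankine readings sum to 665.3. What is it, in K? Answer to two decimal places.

Let K be the kelvin reading. The Rankine reading is R = 1.8·K.
Require K + R = 665.3: (2.8)·K = 665.3.
K = (665.3) / (2.8) = 237.61.

237.61 K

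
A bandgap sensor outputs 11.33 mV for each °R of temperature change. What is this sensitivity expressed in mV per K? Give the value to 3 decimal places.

20.394 mV per K

Since only a temperature interval is involved, the additive offset between the scales drops out.
A change of 1 K is a change of 1.8°R, so per K the value is 11.33 × 1.8 = 20.394.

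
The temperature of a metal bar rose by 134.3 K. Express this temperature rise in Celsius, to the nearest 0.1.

134.3°C

Kelvin and Celsius degrees are the same size, so the interval is unchanged: 134.3.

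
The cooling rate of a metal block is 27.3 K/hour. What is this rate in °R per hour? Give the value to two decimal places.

The quantity depends on a temperature interval, so only the ratio of degree sizes applies; the offset between the scales is irrelevant.
A change of 1 K is a change of 1.8°R, so 27.3 × 1.8 = 49.14.

49.14 °R/hour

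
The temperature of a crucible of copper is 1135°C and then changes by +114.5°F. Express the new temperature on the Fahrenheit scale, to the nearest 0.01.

The 114.5°F change is an interval, so only the factor 5/9 applies: +114.5 × 5/9 = +63.6111°C.
Final Celsius temperature: 1135.0000 + 63.6111 = 1198.6111°C.
In Fahrenheit: 1198.6111 × 1.8 + 32 = 2189.50°F.

2189.50°F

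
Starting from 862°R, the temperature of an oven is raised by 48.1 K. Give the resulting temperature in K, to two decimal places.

Initial temperature in Celsius: (862 - 491.67) × 5/9 = 205.7389°C.
The 48.1 K change is an interval; Kelvin and Celsius degrees are the same size, so ΔC = +48.1°C.
Final Celsius temperature: 205.7389 + 48.1000 = 253.8389°C.
In kelvin: 253.8389 + 273.15 = 526.99 K.

526.99 K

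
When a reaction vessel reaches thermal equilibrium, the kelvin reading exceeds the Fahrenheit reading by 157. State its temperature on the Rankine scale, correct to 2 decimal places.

681.01°R

Let x be the Fahrenheit reading; then the kelvin reading is 5/9·x + 255.372.
(5/9·x + 255.372) - x = 157  ⇒  (-4/9)·x = -98.3722  ⇒  x = 221.3375°F.
In Celsius: (221.3375 - 32) × 5/9 = 105.1875°C.
In Rankine: 105.1875 × 1.8 + 491.67 = 681.01°R.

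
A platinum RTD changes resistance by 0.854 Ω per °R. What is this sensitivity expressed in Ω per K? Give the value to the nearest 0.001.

The quantity depends on a temperature interval, so only the ratio of degree sizes applies; the offset between the scales is irrelevant.
A change of 1 K is a change of 1.8°R, so per K the value is 0.854 × 1.8 = 1.537.

1.537 Ω per K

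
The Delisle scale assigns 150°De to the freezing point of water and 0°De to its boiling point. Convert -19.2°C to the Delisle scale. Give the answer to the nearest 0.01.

Linearly onto the Delisle scale: 150 + (-19.2000 / 100) × (0 - 150) = 178.80°De.

178.80°De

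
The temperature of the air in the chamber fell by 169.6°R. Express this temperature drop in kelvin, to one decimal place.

For a temperature interval the offset drops out; only the factor 5/9 applies.
169.6 × 5/9 = 94.2.

94.2 K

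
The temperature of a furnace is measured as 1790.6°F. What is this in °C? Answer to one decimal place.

In Celsius: (1790.6 - 32) × 5/9 = 977.0000°C.

977.0°C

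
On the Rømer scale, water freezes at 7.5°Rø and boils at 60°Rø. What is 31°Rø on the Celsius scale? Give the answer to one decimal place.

Linear interpolation between the fixed points: C = (31 - 7.5) × 100 / (60 - 7.5) = 44.7619°C.

44.8°C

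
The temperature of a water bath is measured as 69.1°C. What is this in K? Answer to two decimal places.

In kelvin: 69.1000 + 273.15 = 342.25 K.

342.25 K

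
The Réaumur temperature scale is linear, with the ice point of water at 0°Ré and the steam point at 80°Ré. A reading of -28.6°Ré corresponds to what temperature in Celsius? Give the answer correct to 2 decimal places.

Linear interpolation between the fixed points: C = (-28.6 - 0) × 100 / (80 - 0) = -35.7500°C.

-35.75°C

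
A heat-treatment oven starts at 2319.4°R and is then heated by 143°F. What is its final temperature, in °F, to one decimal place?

Initial temperature in Celsius: (2319.4 - 491.67) × 5/9 = 1015.4056°C.
The 143°F change is an interval, so only the factor 5/9 applies: +143 × 5/9 = +79.4444°C.
Final Celsius temperature: 1015.4056 + 79.4444 = 1094.8500°C.
In Fahrenheit: 1094.8500 × 1.8 + 32 = 2002.7°F.

2002.7°F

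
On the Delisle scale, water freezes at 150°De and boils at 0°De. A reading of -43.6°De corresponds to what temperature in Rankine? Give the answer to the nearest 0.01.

723.99°R

Linear interpolation between the fixed points: C = (-43.6 - 150) × 100 / (0 - 150) = 129.0667°C.
Then 129.0667 × 1.8 + 491.67 = 723.99°R.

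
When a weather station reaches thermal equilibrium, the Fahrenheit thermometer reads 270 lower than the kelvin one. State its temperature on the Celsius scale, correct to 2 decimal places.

Let x be the kelvin reading; then the Fahrenheit reading is 1.8·x - 459.67.
(1.8·x - 459.67) - x = -270  ⇒  (0.8)·x = 189.67  ⇒  x = 237.0875 K.
In Celsius: 237.0875 - 273.15 = -36.06°C.

-36.06°C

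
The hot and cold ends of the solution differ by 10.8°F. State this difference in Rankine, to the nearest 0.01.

10.80°R

Fahrenheit and Rankine degrees are the same size, so the interval is unchanged: 10.80.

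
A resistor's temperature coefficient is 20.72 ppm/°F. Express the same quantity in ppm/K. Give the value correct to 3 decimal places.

Since only a temperature interval is involved, the additive offset between the scales drops out.
A change of 1 K is a change of 1.8°F, so per K the value is 20.72 × 1.8 = 37.296.

37.296 ppm/K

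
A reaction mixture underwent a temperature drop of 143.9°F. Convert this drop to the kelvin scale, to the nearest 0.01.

79.94 K

For a temperature interval the offset drops out; only the factor 5/9 applies.
143.9 × 5/9 = 79.94.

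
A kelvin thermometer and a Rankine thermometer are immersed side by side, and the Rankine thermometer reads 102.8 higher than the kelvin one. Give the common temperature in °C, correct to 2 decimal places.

Let x be the kelvin reading; then the Rankine reading is 1.8·x.
(1.8·x) - x = 102.8  ⇒  (0.8)·x = 102.8  ⇒  x = 128.5000 K.
In Celsius: 128.5 - 273.15 = -144.65°C.

-144.65°C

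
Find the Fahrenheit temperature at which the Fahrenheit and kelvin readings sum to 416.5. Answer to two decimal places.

Let F be the Fahrenheit reading. The kelvin reading is K = 5/9·F + 255.372.
Require F + K = 416.5: (14/9)·F + 255.372 = 416.5.
F = (416.5 - 255.372) / (14/9) = 103.58.

103.58°F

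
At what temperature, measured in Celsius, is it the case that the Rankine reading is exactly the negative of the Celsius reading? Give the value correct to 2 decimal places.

Let C be the Celsius reading. The Rankine reading is R = 1.8·C + 491.67.
Require R = -1·C: 1.8·C + 491.67 = -1·C.
(2.8)·C = -491.67  ⇒  C = -175.60.

-175.60°C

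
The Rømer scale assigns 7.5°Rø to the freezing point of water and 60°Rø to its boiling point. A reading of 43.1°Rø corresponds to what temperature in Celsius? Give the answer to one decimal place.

Linear interpolation between the fixed points: C = (43.1 - 7.5) × 100 / (60 - 7.5) = 67.8095°C.

67.8°C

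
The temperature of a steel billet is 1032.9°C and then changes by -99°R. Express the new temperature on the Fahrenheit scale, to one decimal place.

The 99°R change is an interval, so only the factor 5/9 applies: -99 × 5/9 = -55.0000°C.
Final Celsius temperature: 1032.9000 - 55.0000 = 977.9000°C.
In Fahrenheit: 977.9000 × 1.8 + 32 = 1792.2°F.

1792.2°F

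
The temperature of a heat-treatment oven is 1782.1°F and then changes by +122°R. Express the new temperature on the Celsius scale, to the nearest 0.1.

Initial temperature in Celsius: (1782.1 - 32) × 5/9 = 972.2778°C.
The 122°R change is an interval, so only the factor 5/9 applies: +122 × 5/9 = +67.7778°C.
Final Celsius temperature: 972.2778 + 67.7778 = 1040.0556°C.

1040.1°C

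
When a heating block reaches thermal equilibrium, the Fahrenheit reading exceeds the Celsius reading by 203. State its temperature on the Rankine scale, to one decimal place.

876.4°R

Let x be the Celsius reading; then the Fahrenheit reading is 1.8·x + 32.
(1.8·x + 32) - x = 203  ⇒  (0.8)·x = 171  ⇒  x = 213.7500°C.
In Rankine: 213.7500 × 1.8 + 491.67 = 876.4°R.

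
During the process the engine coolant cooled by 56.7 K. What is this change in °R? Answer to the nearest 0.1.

An interval of 1 K corresponds to 1.8°R.
56.7 × 1.8 = 102.1.

102.1°R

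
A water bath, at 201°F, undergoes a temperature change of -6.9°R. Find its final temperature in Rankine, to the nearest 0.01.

Initial temperature in Celsius: (201 - 32) × 5/9 = 93.8889°C.
The 6.9°R change is an interval, so only the factor 5/9 applies: -6.9 × 5/9 = -3.8333°C.
Final Celsius temperature: 93.8889 - 3.8333 = 90.0556°C.
In Rankine: 90.0556 × 1.8 + 491.67 = 653.77°R.

653.77°R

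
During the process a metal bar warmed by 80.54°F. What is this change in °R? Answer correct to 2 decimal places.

Fahrenheit and Rankine degrees are the same size, so the interval is unchanged: 80.54.

80.54°R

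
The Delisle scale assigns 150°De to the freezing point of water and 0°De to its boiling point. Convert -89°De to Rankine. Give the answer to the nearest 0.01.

Linear interpolation between the fixed points: C = (-89 - 150) × 100 / (0 - 150) = 159.3333°C.
Then 159.3333 × 1.8 + 491.67 = 778.47°R.

778.47°R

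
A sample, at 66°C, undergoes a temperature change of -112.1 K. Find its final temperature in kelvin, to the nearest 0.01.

The 112.1 K change is an interval; Kelvin and Celsius degrees are the same size, so ΔC = -112.1°C.
Final Celsius temperature: 66.0000 - 112.1000 = -46.1000°C.
In kelvin: -46.1000 + 273.15 = 227.05 K.

227.05 K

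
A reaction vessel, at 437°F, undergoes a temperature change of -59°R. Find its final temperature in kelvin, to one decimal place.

465.4 K

Initial temperature in Celsius: (437 - 32) × 5/9 = 225.0000°C.
The 59°R change is an interval, so only the factor 5/9 applies: -59 × 5/9 = -32.7778°C.
Final Celsius temperature: 225.0000 - 32.7778 = 192.2222°C.
In kelvin: 192.2222 + 273.15 = 465.4 K.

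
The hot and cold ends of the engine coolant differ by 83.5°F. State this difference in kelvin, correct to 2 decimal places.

46.39 K

For a temperature interval the offset drops out; only the factor 5/9 applies.
83.5 × 5/9 = 46.39.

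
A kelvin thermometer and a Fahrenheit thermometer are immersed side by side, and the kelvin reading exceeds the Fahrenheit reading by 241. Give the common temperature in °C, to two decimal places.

0.19°C

Let x be the kelvin reading; then the Fahrenheit reading is 1.8·x - 459.67.
(1.8·x - 459.67) - x = -241  ⇒  (0.8)·x = 218.67  ⇒  x = 273.3375 K.
In Celsius: 273.3375 - 273.15 = 0.19°C.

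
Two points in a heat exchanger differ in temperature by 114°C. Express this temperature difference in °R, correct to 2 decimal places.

205.20°R

An interval of 1°C corresponds to 1.8°R.
114 × 1.8 = 205.20.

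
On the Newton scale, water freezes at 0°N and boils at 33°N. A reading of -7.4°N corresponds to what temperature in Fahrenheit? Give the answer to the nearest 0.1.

Linear interpolation between the fixed points: C = (-7.4 - 0) × 100 / (33 - 0) = -22.4242°C.
Then -22.4242 × 1.8 + 32 = -8.4°F.

-8.4°F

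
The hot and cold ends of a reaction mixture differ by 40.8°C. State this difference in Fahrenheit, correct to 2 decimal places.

73.44°F

Only the scale ratio 1.8 matters for a change in temperature.
40.8 × 1.8 = 73.44.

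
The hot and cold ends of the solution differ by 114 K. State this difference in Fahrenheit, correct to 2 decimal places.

205.20°F

An interval of 1 K corresponds to 1.8°F.
114 × 1.8 = 205.20.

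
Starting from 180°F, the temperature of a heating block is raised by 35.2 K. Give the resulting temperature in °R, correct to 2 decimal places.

703.03°R

Initial temperature in Celsius: (180 - 32) × 5/9 = 82.2222°C.
The 35.2 K change is an interval; Kelvin and Celsius degrees are the same size, so ΔC = +35.2°C.
Final Celsius temperature: 82.2222 + 35.2000 = 117.4222°C.
In Rankine: 117.4222 × 1.8 + 491.67 = 703.03°R.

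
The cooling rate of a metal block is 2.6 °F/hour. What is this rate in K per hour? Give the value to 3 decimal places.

The quantity depends on a temperature interval, so only the ratio of degree sizes applies; the offset between the scales is irrelevant.
A change of 1°F is a change of 5/9 K, so 2.6 × 5/9 = 1.444.

1.444 K/hour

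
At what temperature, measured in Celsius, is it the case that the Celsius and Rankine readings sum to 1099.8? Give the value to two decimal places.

Let C be the Celsius reading. The Rankine reading is R = 1.8·C + 491.67.
Require C + R = 1099.8: (2.8)·C + 491.67 = 1099.8.
C = (1099.8 - 491.67) / (2.8) = 217.19.

217.19°C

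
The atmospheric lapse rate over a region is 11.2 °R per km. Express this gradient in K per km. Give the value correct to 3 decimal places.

Since only a temperature interval is involved, the additive offset between the scales drops out.
A change of 1°R is a change of 5/9 K, so 11.2 × 5/9 = 6.222.

6.222 K/km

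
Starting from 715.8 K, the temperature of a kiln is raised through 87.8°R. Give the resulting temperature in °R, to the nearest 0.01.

Initial temperature in Celsius: 715.8 - 273.15 = 442.6500°C.
The 87.8°R change is an interval, so only the factor 5/9 applies: +87.8 × 5/9 = +48.7778°C.
Final Celsius temperature: 442.6500 + 48.7778 = 491.4278°C.
In Rankine: 491.4278 × 1.8 + 491.67 = 1376.24°R.

1376.24°R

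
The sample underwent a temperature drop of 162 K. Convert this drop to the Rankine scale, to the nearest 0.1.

291.6°R

For a temperature interval the offset drops out; only the factor 1.8 applies.
162 × 1.8 = 291.6.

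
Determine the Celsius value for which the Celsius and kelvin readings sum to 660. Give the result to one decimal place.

Let C be the Celsius reading. The kelvin reading is K = 1·C + 273.15.
Require C + K = 660: (2)·C + 273.15 = 660.
C = (660 - 273.15) / (2) = 193.4.

193.4°C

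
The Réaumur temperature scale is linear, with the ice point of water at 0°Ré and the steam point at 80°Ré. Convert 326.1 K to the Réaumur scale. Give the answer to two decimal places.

First in Celsius: 326.1 - 273.15 = 52.9500°C.
Linearly onto the Réaumur scale: 0 + (52.9500 / 100) × (80 - 0) = 42.36°Ré.

42.36°Ré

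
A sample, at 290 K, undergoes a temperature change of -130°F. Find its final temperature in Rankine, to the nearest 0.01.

Initial temperature in Celsius: 290 - 273.15 = 16.8500°C.
The 130°F change is an interval, so only the factor 5/9 applies: -130 × 5/9 = -72.2222°C.
Final Celsius temperature: 16.8500 - 72.2222 = -55.3722°C.
In Rankine: -55.3722 × 1.8 + 491.67 = 392.00°R.

392.00°R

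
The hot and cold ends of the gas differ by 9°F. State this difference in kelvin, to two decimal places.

For a temperature interval the offset drops out; only the factor 5/9 applies.
9 × 5/9 = 5.00.

5.00 K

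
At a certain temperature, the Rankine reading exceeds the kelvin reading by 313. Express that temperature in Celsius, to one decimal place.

Let x be the kelvin reading; then the Rankine reading is 1.8·x.
(1.8·x) - x = 313  ⇒  (0.8)·x = 313  ⇒  x = 391.2500 K.
In Celsius: 391.25 - 273.15 = 118.1°C.

118.1°C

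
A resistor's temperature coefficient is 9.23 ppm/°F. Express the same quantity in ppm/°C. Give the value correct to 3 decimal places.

Since only a temperature interval is involved, the additive offset between the scales drops out.
A change of 1°C is a change of 1.8°F, so per °C the value is 9.23 × 1.8 = 16.614.

16.614 ppm/°C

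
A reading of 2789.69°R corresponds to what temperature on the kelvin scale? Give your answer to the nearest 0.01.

In Celsius: (2789.69 - 491.67) × 5/9 = 1276.6778°C.
In kelvin: 1276.6778 + 273.15 = 1549.83 K.

1549.83 K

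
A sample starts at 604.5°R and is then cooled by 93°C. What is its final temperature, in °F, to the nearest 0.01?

Initial temperature in Celsius: (604.5 - 491.67) × 5/9 = 62.6833°C.
Final Celsius temperature: 62.6833 - 93.0000 = -30.3167°C.
In Fahrenheit: -30.3167 × 1.8 + 32 = -22.57°F.

-22.57°F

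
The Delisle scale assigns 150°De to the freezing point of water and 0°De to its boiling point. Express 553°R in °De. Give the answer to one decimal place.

98.9°De

First in Celsius: (553 - 491.67) × 5/9 = 34.0722°C.
Linearly onto the Delisle scale: 150 + (34.0722 / 100) × (0 - 150) = 98.9°De.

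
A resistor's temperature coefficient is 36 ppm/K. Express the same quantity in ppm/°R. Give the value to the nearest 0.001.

20.000 ppm/°R

The quantity depends on a temperature interval, so only the ratio of degree sizes applies; the offset between the scales is irrelevant.
A change of 1°R is a change of 5/9 K, so per °R the value is 36 × 5/9 = 20.000.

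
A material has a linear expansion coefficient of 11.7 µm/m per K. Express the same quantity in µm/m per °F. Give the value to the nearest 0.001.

The quantity depends on a temperature interval, so only the ratio of degree sizes applies; the offset between the scales is irrelevant.
A change of 1°F is a change of 5/9 K, so per °F the value is 11.7 × 5/9 = 6.500.

6.500 µm/m per °F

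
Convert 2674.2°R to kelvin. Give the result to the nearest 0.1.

In Celsius: (2674.2 - 491.67) × 5/9 = 1212.5167°C.
In kelvin: 1212.5167 + 273.15 = 1485.7 K.

1485.7 K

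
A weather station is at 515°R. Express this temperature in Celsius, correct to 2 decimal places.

12.96°C

In Celsius: (515 - 491.67) × 5/9 = 12.9611°C.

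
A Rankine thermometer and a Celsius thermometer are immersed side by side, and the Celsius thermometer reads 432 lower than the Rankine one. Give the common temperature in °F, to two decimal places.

-102.26°F

Let x be the Rankine reading; then the Celsius reading is 5/9·x - 273.15.
(5/9·x - 273.15) - x = -432  ⇒  (-4/9)·x = -158.85  ⇒  x = 357.4125°R.
In Celsius: (357.4125 - 491.67) × 5/9 = -74.5875°C.
In Fahrenheit: -74.5875 × 1.8 + 32 = -102.26°F.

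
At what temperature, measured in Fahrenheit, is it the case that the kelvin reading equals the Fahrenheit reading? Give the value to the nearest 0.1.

574.6°F

Let F be the Fahrenheit reading. The kelvin reading is K = 5/9·F + 255.372.
Set K = F: 5/9·F + 255.372 = F.
(-4/9)·F = -255.372  ⇒  F = 574.6.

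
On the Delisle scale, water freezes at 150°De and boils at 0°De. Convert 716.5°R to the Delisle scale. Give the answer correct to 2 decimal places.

-37.36°De

First in Celsius: (716.5 - 491.67) × 5/9 = 124.9056°C.
Linearly onto the Delisle scale: 150 + (124.9056 / 100) × (0 - 150) = -37.36°De.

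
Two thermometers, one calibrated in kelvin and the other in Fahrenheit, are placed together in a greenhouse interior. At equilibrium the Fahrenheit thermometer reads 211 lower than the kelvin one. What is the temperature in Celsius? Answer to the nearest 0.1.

Let x be the kelvin reading; then the Fahrenheit reading is 1.8·x - 459.67.
(1.8·x - 459.67) - x = -211  ⇒  (0.8)·x = 248.67  ⇒  x = 310.8375 K.
In Celsius: 310.8375 - 273.15 = 37.7°C.

37.7°C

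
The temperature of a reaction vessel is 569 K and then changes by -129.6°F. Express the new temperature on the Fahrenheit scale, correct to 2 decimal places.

Initial temperature in Celsius: 569 - 273.15 = 295.8500°C.
The 129.6°F change is an interval, so only the factor 5/9 applies: -129.6 × 5/9 = -72.0000°C.
Final Celsius temperature: 295.8500 - 72.0000 = 223.8500°C.
In Fahrenheit: 223.8500 × 1.8 + 32 = 434.93°F.

434.93°F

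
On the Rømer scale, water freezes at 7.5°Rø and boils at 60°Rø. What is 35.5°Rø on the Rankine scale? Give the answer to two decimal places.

Linear interpolation between the fixed points: C = (35.5 - 7.5) × 100 / (60 - 7.5) = 53.3333°C.
Then 53.3333 × 1.8 + 491.67 = 587.67°R.

587.67°R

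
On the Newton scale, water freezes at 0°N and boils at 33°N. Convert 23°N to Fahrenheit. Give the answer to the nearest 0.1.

157.5°F

Linear interpolation between the fixed points: C = (23 - 0) × 100 / (33 - 0) = 69.6970°C.
Then 69.6970 × 1.8 + 32 = 157.5°F.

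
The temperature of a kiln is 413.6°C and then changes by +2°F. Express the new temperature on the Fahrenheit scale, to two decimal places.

778.48°F

The 2°F change is an interval, so only the factor 5/9 applies: +2 × 5/9 = +1.1111°C.
Final Celsius temperature: 413.6000 + 1.1111 = 414.7111°C.
In Fahrenheit: 414.7111 × 1.8 + 32 = 778.48°F.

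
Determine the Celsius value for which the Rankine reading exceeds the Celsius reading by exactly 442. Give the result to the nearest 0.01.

Let C be the Celsius reading. The Rankine reading is R = 1.8·C + 491.67.
Require R - C = 442: (0.8)·C + 491.67 = 442.
C = (442 - 491.67) / (0.8) = -62.09.

-62.09°C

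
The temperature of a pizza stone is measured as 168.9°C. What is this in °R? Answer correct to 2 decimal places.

795.69°R

In Rankine: 168.9000 × 1.8 + 491.67 = 795.69°R.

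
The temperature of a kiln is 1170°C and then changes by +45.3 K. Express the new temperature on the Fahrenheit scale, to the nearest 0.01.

The 45.3 K change is an interval; Kelvin and Celsius degrees are the same size, so ΔC = +45.3°C.
Final Celsius temperature: 1170.0000 + 45.3000 = 1215.3000°C.
In Fahrenheit: 1215.3000 × 1.8 + 32 = 2219.54°F.

2219.54°F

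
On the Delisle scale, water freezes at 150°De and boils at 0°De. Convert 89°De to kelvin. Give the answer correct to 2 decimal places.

Linear interpolation between the fixed points: C = (89 - 150) × 100 / (0 - 150) = 40.6667°C.
Then 40.6667 + 273.15 = 313.82 K.

313.82 K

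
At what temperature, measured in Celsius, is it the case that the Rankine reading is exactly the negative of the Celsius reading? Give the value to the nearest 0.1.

-175.6°C

Let C be the Celsius reading. The Rankine reading is R = 1.8·C + 491.67.
Require R = -1·C: 1.8·C + 491.67 = -1·C.
(2.8)·C = -491.67  ⇒  C = -175.6.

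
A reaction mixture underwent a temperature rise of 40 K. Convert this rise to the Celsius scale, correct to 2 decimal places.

Kelvin and Celsius degrees are the same size, so the interval is unchanged: 40.00.

40.00°C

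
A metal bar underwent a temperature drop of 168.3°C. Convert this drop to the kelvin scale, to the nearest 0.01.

168.30 K

Celsius and kelvin degrees are the same size, so the interval is unchanged: 168.30.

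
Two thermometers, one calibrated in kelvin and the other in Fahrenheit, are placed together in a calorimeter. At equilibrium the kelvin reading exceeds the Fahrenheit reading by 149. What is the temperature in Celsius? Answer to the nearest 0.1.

Let x be the kelvin reading; then the Fahrenheit reading is 1.8·x - 459.67.
(1.8·x - 459.67) - x = -149  ⇒  (0.8)·x = 310.67  ⇒  x = 388.3375 K.
In Celsius: 388.3375 - 273.15 = 115.2°C.

115.2°C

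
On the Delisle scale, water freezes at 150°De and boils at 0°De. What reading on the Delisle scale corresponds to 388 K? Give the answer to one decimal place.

-22.3°De

First in Celsius: 388 - 273.15 = 114.8500°C.
Linearly onto the Delisle scale: 150 + (114.8500 / 100) × (0 - 150) = -22.3°De.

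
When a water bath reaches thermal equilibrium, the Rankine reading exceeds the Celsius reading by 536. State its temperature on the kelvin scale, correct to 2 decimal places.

Let x be the Celsius reading; then the Rankine reading is 1.8·x + 491.67.
(1.8·x + 491.67) - x = 536  ⇒  (0.8)·x = 44.33  ⇒  x = 55.4125°C.
In kelvin: 55.4125 + 273.15 = 328.56 K.

328.56 K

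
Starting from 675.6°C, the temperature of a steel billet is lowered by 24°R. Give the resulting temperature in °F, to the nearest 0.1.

The 24°R change is an interval, so only the factor 5/9 applies: -24 × 5/9 = -13.3333°C.
Final Celsius temperature: 675.6000 - 13.3333 = 662.2667°C.
In Fahrenheit: 662.2667 × 1.8 + 32 = 1224.1°F.

1224.1°F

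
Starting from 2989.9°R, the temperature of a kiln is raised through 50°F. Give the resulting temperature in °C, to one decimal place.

Initial temperature in Celsius: (2989.9 - 491.67) × 5/9 = 1387.9056°C.
The 50°F change is an interval, so only the factor 5/9 applies: +50 × 5/9 = +27.7778°C.
Final Celsius temperature: 1387.9056 + 27.7778 = 1415.6833°C.

1415.7°C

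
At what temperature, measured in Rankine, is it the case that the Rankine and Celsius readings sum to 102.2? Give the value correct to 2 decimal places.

Let R be the Rankine reading. The Celsius reading is C = 5/9·R - 273.15.
Require R + C = 102.2: (14/9)·R - 273.15 = 102.2.
R = (102.2 + 273.15) / (14/9) = 241.30.

241.30°R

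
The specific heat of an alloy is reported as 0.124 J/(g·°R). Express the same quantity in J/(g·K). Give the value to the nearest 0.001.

The quantity depends on a temperature interval, so only the ratio of degree sizes applies; the offset between the scales is irrelevant.
A change of 1 K is a change of 1.8°R, so per K the value is 0.124 × 1.8 = 0.223.

0.223 J/(g·K)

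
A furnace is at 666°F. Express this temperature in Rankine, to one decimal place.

1125.7°R

In Celsius: (666 - 32) × 5/9 = 352.2222°C.
In Rankine: 352.2222 × 1.8 + 491.67 = 1125.7°R.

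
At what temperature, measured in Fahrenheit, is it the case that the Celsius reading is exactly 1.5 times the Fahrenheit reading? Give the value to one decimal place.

-18.8°F

Let F be the Fahrenheit reading. The Celsius reading is C = 5/9·F - 17.7778.
Require C = 1.5·F: 5/9·F - 17.7778 = 1.5·F.
(-17/18)·F = 17.7778  ⇒  F = -18.8.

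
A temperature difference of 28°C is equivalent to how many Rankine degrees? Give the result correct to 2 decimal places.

50.40°R

For a temperature interval the offset drops out; only the factor 1.8 applies.
28 × 1.8 = 50.40.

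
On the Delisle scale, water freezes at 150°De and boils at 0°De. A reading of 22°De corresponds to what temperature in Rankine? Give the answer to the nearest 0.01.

645.27°R

Linear interpolation between the fixed points: C = (22 - 150) × 100 / (0 - 150) = 85.3333°C.
Then 85.3333 × 1.8 + 491.67 = 645.27°R.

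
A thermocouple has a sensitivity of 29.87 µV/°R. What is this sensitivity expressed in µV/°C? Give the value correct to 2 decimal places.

53.77 µV/°C

Since only a temperature interval is involved, the additive offset between the scales drops out.
A change of 1°C is a change of 1.8°R, so per °C the value is 29.87 × 1.8 = 53.77.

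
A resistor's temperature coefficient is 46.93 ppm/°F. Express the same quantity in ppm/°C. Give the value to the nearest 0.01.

84.47 ppm/°C

Since only a temperature interval is involved, the additive offset between the scales drops out.
A change of 1°C is a change of 1.8°F, so per °C the value is 46.93 × 1.8 = 84.47.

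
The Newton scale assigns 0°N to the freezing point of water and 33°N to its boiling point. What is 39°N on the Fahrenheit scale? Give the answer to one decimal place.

244.7°F

Linear interpolation between the fixed points: C = (39 - 0) × 100 / (33 - 0) = 118.1818°C.
Then 118.1818 × 1.8 + 32 = 244.7°F.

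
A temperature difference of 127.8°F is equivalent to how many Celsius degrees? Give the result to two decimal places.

71.00°C

For a temperature interval the offset drops out; only the factor 5/9 applies.
127.8 × 5/9 = 71.00.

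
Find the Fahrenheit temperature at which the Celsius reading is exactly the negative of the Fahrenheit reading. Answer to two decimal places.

11.43°F

Let F be the Fahrenheit reading. The Celsius reading is C = 5/9·F - 17.7778.
Require C = -1·F: 5/9·F - 17.7778 = -1·F.
(14/9)·F = 17.7778  ⇒  F = 11.43.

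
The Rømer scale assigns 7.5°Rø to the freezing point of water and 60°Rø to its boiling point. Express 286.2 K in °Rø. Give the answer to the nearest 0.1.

14.4°Rø

First in Celsius: 286.2 - 273.15 = 13.0500°C.
Linearly onto the Rømer scale: 7.5 + (13.0500 / 100) × (60 - 7.5) = 14.4°Rø.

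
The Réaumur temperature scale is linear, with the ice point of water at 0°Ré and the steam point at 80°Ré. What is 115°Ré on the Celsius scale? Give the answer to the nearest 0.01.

Linear interpolation between the fixed points: C = (115 - 0) × 100 / (80 - 0) = 143.7500°C.

143.75°C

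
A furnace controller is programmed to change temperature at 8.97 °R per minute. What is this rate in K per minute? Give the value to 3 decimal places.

4.983 K/minute

The quantity depends on a temperature interval, so only the ratio of degree sizes applies; the offset between the scales is irrelevant.
A change of 1°R is a change of 5/9 K, so 8.97 × 5/9 = 4.983.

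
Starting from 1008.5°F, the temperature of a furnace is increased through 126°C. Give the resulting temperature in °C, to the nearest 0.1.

Initial temperature in Celsius: (1008.5 - 32) × 5/9 = 542.5000°C.
Final Celsius temperature: 542.5000 + 126.0000 = 668.5000°C.

668.5°C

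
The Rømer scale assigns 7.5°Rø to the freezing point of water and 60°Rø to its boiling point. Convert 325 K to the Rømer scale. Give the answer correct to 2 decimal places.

First in Celsius: 325 - 273.15 = 51.8500°C.
Linearly onto the Rømer scale: 7.5 + (51.8500 / 100) × (60 - 7.5) = 34.72°Rø.

34.72°Rø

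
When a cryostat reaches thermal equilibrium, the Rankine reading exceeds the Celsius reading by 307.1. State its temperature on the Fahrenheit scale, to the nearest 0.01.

Let x be the Rankine reading; then the Celsius reading is 5/9·x - 273.15.
(5/9·x - 273.15) - x = -307.1  ⇒  (-4/9)·x = -33.95  ⇒  x = 76.3875°R.
In Celsius: (76.3875 - 491.67) × 5/9 = -230.7125°C.
In Fahrenheit: -230.7125 × 1.8 + 32 = -383.28°F.

-383.28°F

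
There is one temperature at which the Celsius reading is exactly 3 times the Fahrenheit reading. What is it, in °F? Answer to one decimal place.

Let F be the Fahrenheit reading. The Celsius reading is C = 5/9·F - 17.7778.
Require C = 3·F: 5/9·F - 17.7778 = 3·F.
(-22/9)·F = 17.7778  ⇒  F = -7.3.

-7.3°F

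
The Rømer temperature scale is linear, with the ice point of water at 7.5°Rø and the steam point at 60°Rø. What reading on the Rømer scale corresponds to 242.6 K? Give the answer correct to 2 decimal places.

-8.54°Rø

First in Celsius: 242.6 - 273.15 = -30.5500°C.
Linearly onto the Rømer scale: 7.5 + (-30.5500 / 100) × (60 - 7.5) = -8.54°Rø.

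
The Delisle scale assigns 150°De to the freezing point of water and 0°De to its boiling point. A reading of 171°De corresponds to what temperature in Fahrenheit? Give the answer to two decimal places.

6.80°F

Linear interpolation between the fixed points: C = (171 - 150) × 100 / (0 - 150) = -14.0000°C.
Then -14.0000 × 1.8 + 32 = 6.80°F.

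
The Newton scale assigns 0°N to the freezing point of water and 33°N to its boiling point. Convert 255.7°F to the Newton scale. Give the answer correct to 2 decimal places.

First in Celsius: (255.7 - 32) × 5/9 = 124.2778°C.
Linearly onto the Newton scale: 0 + (124.2778 / 100) × (33 - 0) = 41.01°N.

41.01°N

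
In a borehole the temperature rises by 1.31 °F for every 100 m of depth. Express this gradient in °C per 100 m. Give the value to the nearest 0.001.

0.728 °C/100 m

The quantity depends on a temperature interval, so only the ratio of degree sizes applies; the offset between the scales is irrelevant.
A change of 1°F is a change of 5/9°C, so 1.31 × 5/9 = 0.728.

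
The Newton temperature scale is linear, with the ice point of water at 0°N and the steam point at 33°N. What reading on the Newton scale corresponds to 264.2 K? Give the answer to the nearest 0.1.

First in Celsius: 264.2 - 273.15 = -8.9500°C.
Linearly onto the Newton scale: 0 + (-8.9500 / 100) × (33 - 0) = -3.0°N.

-3.0°N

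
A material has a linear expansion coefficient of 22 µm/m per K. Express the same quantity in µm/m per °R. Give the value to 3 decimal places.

12.222 µm/m per °R

Since only a temperature interval is involved, the additive offset between the scales drops out.
A change of 1°R is a change of 5/9 K, so per °R the value is 22 × 5/9 = 12.222.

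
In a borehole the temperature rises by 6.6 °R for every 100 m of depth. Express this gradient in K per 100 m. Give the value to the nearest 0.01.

3.67 K/100 m

Since only a temperature interval is involved, the additive offset between the scales drops out.
A change of 1°R is a change of 5/9 K, so 6.6 × 5/9 = 3.67.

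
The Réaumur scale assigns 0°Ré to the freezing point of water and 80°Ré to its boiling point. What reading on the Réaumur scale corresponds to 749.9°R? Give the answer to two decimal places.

114.77°Ré

First in Celsius: (749.9 - 491.67) × 5/9 = 143.4611°C.
Linearly onto the Réaumur scale: 0 + (143.4611 / 100) × (80 - 0) = 114.77°Ré.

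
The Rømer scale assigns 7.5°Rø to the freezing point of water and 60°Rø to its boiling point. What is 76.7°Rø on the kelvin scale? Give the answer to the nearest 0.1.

405.0 K

Linear interpolation between the fixed points: C = (76.7 - 7.5) × 100 / (60 - 7.5) = 131.8095°C.
Then 131.8095 + 273.15 = 405.0 K.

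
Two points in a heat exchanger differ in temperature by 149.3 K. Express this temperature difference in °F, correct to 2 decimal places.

268.74°F

Only the scale ratio 1.8 matters for a change in temperature.
149.3 × 1.8 = 268.74.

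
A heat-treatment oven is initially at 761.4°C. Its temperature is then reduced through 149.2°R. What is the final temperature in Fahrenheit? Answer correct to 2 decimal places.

The 149.2°R change is an interval, so only the factor 5/9 applies: -149.2 × 5/9 = -82.8889°C.
Final Celsius temperature: 761.4000 - 82.8889 = 678.5111°C.
In Fahrenheit: 678.5111 × 1.8 + 32 = 1253.32°F.

1253.32°F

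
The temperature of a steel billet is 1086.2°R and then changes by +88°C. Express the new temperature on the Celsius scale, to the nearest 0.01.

Initial temperature in Celsius: (1086.2 - 491.67) × 5/9 = 330.2944°C.
Final Celsius temperature: 330.2944 + 88.0000 = 418.2944°C.

418.29°C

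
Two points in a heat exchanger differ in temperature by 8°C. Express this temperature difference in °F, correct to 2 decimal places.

14.40°F

Only the scale ratio 1.8 matters for a change in temperature.
8 × 1.8 = 14.40.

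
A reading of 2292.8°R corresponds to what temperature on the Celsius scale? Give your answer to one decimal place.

1000.6°C

In Celsius: (2292.8 - 491.67) × 5/9 = 1000.6278°C.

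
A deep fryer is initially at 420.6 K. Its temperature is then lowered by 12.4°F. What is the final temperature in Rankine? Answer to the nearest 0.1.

744.7°R

Initial temperature in Celsius: 420.6 - 273.15 = 147.4500°C.
The 12.4°F change is an interval, so only the factor 5/9 applies: -12.4 × 5/9 = -6.8889°C.
Final Celsius temperature: 147.4500 - 6.8889 = 140.5611°C.
In Rankine: 140.5611 × 1.8 + 491.67 = 744.7°R.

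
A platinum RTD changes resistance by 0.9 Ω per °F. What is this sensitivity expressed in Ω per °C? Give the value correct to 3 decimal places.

The quantity depends on a temperature interval, so only the ratio of degree sizes applies; the offset between the scales is irrelevant.
A change of 1°C is a change of 1.8°F, so per °C the value is 0.9 × 1.8 = 1.620.

1.620 Ω per °C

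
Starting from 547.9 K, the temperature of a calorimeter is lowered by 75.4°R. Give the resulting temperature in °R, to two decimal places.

Initial temperature in Celsius: 547.9 - 273.15 = 274.7500°C.
The 75.4°R change is an interval, so only the factor 5/9 applies: -75.4 × 5/9 = -41.8889°C.
Final Celsius temperature: 274.7500 - 41.8889 = 232.8611°C.
In Rankine: 232.8611 × 1.8 + 491.67 = 910.82°R.

910.82°R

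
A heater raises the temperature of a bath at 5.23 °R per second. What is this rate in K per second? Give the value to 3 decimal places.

The quantity depends on a temperature interval, so only the ratio of degree sizes applies; the offset between the scales is irrelevant.
A change of 1°R is a change of 5/9 K, so 5.23 × 5/9 = 2.906.

2.906 K/second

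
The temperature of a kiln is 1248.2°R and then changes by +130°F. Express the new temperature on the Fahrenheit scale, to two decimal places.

918.53°F

Initial temperature in Celsius: (1248.2 - 491.67) × 5/9 = 420.2944°C.
The 130°F change is an interval, so only the factor 5/9 applies: +130 × 5/9 = +72.2222°C.
Final Celsius temperature: 420.2944 + 72.2222 = 492.5167°C.
In Fahrenheit: 492.5167 × 1.8 + 32 = 918.53°F.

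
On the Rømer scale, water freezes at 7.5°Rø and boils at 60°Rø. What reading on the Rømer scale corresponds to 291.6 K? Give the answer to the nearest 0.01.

17.19°Rø

First in Celsius: 291.6 - 273.15 = 18.4500°C.
Linearly onto the Rømer scale: 7.5 + (18.4500 / 100) × (60 - 7.5) = 17.19°Rø.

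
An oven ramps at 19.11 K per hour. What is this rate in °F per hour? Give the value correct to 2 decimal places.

The quantity depends on a temperature interval, so only the ratio of degree sizes applies; the offset between the scales is irrelevant.
A change of 1 K is a change of 1.8°F, so 19.11 × 1.8 = 34.40.

34.40 °F/hour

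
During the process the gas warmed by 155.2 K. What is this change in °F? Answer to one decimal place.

279.4°F

Only the scale ratio 1.8 matters for a change in temperature.
155.2 × 1.8 = 279.4.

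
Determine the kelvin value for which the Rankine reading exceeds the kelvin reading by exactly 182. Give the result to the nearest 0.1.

227.5 K

Let K be the kelvin reading. The Rankine reading is R = 1.8·K.
Require R - K = 182: (0.8)·K = 182.
K = (182) / (0.8) = 227.5.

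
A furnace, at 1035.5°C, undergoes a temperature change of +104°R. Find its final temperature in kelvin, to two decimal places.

The 104°R change is an interval, so only the factor 5/9 applies: +104 × 5/9 = +57.7778°C.
Final Celsius temperature: 1035.5000 + 57.7778 = 1093.2778°C.
In kelvin: 1093.2778 + 273.15 = 1366.43 K.

1366.43 K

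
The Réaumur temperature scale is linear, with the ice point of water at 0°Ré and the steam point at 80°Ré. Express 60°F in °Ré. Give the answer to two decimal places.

First in Celsius: (60 - 32) × 5/9 = 15.5556°C.
Linearly onto the Réaumur scale: 0 + (15.5556 / 100) × (80 - 0) = 12.44°Ré.

12.44°Ré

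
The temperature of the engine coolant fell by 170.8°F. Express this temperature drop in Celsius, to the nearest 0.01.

94.89°C

Only the scale ratio 5/9 matters for a change in temperature.
170.8 × 5/9 = 94.89.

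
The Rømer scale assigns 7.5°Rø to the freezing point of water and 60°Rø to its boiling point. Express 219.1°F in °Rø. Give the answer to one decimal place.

62.1°Rø

First in Celsius: (219.1 - 32) × 5/9 = 103.9444°C.
Linearly onto the Rømer scale: 7.5 + (103.9444 / 100) × (60 - 7.5) = 62.1°Rø.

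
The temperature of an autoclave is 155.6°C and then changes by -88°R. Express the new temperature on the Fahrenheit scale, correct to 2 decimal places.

The 88°R change is an interval, so only the factor 5/9 applies: -88 × 5/9 = -48.8889°C.
Final Celsius temperature: 155.6000 - 48.8889 = 106.7111°C.
In Fahrenheit: 106.7111 × 1.8 + 32 = 224.08°F.

224.08°F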